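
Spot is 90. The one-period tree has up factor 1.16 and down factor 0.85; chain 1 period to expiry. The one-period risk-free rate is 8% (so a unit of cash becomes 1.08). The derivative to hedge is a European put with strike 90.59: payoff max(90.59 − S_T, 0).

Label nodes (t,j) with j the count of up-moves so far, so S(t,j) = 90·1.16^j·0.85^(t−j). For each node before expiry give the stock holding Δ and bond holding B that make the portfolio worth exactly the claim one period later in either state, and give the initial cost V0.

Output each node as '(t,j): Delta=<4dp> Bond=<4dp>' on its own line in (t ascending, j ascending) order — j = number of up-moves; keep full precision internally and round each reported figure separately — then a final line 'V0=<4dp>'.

(0,0): Delta=-0.5050 Bond=48.8184
V0=3.3668

Risk-neutral probability p* = (R−d)/(u−d) = (1.08−0.85)/(1.16−0.85) = 0.7419.
At expiry t=1: V(1,0)=14.0900, V(1,1)=0.0000
Node (0,0) S=90.0000: V=(p*·0.0000+(1−p*)·14.0900)/1.08=3.3668; Δ=(0.0000−14.0900)/(104.4000−76.5000)=-0.5050; B=V−Δ·S=48.8184
Root portfolio cost Δ·90+B reproduces V0=3.3668.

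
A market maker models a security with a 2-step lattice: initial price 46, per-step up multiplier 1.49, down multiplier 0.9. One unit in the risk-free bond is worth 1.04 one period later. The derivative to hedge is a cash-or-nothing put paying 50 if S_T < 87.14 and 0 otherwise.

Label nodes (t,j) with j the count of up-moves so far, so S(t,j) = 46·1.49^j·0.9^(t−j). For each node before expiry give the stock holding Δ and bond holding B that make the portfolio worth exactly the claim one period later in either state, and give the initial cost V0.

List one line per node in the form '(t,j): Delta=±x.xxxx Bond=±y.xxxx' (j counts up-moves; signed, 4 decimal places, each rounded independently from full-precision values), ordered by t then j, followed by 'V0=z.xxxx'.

Risk-neutral probability p* = (R−d)/(u−d) = (1.04−0.9)/(1.49−0.9) = 0.2373.
Terminal payoffs: V(2,0)=50.0000, V(2,1)=50.0000, V(2,2)=0.0000
(1,0): S=41.4000. Δ = (V_up−V_dn)/(S_up−S_dn) = (50.0000−50.0000)/(61.6860−37.2600) = 0.0000. V = [p*·50.0000 + (1−p*)·50.0000]/1.04 = 48.0769. B = V − Δ·S = 48.0769.
(1,1): S=68.5400. Δ = (V_up−V_dn)/(S_up−S_dn) = (0.0000−50.0000)/(102.1246−61.6860) = -1.2364. V = [p*·0.0000 + (1−p*)·50.0000]/1.04 = 36.6688. B = V − Δ·S = 121.4146.
(0,0): S=46.0000. Δ = (V_up−V_dn)/(S_up−S_dn) = (36.6688−48.0769)/(68.5400−41.4000) = -0.4203. V = [p*·36.6688 + (1−p*)·48.0769]/1.04 = 43.6249. B = V − Δ·S = 62.9607.
Check: Δ(0,0)·S0 + B(0,0) = 43.6249 = V0.

(0,0): Delta=-0.4203 Bond=62.9607
(1,0): Delta=0.0000 Bond=48.0769
(1,1): Delta=-1.2364 Bond=121.4146
V0=43.6249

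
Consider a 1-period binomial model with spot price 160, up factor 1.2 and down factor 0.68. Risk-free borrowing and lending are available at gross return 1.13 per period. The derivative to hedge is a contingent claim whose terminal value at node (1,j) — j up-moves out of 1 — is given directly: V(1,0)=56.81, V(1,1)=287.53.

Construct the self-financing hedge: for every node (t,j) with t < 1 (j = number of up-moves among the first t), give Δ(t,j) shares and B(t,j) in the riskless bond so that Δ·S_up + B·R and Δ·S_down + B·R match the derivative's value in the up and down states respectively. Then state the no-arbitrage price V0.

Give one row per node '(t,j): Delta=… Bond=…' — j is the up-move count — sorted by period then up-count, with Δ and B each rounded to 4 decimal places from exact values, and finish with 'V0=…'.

No-arbitrage ⇒ martingale measure with p* = (R−d)/(u−d) = 0.8654.
Payoff layer (t=1): V(1,0)=56.8100, V(1,1)=287.5300
(0,0): S=160.0000. Δ = (V_up−V_dn)/(S_up−S_dn) = (287.5300−56.8100)/(192.0000−108.8000) = 2.7731. V = [p*·287.5300 + (1−p*)·56.8100]/1.13 = 226.9660. B = V − Δ·S = -216.7263.
The time-0 hedge costs 226.9660, which is the no-arbitrage price.

(0,0): Delta=2.7731 Bond=-216.7263
V0=226.9660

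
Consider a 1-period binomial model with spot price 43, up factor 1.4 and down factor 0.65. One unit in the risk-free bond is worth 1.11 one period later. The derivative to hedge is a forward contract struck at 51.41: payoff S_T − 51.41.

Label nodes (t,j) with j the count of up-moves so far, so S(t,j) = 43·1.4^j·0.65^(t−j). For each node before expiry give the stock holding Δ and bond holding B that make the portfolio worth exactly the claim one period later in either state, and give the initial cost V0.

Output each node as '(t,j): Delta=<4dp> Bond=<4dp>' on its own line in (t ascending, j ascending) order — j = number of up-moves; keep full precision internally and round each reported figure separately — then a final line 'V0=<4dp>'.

Since d<R<u, set p* = (R−d)/(u−d) = 0.6133; price each node as the discounted p*-expectation of its children.
Terminal values V(1,·): V(1,0)=-23.4600, V(1,1)=8.7900
Node (0,0) S=43.0000: V=(p*·8.7900+(1−p*)·-23.4600)/1.11=-3.3153; Δ=(8.7900−-23.4600)/(60.2000−27.9500)=1.0000; B=V−Δ·S=-46.3153
Self-financing check: at every node Δ·S+B equals the discounted successor values.

(0,0): Delta=1.0000 Bond=-46.3153
V0=-3.3153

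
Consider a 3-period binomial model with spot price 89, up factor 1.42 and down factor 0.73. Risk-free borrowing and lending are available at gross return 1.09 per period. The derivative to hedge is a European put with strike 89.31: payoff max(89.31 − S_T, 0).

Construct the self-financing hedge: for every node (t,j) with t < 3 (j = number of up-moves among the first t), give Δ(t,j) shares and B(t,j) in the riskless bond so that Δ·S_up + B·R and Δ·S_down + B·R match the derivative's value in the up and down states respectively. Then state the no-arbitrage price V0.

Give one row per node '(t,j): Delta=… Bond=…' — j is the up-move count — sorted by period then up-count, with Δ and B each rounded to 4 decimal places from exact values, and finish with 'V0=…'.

Since d<R<u, set p* = (R−d)/(u−d) = 0.5217; price each node as the discounted p*-expectation of its children.
Payoff layer (t=3): V(3,0)=54.6875, V(3,1)=21.9621, V(3,2)=0.0000, V(3,3)=0.0000
Node (2,0) S=47.4281: V=(p*·21.9621+(1−p*)·54.6875)/1.09=34.5077; Δ=(21.9621−54.6875)/(67.3479−34.6225)=-1.0000; B=V−Δ·S=81.9358
Node (2,1) S=92.2574: V=(p*·0.0000+(1−p*)·21.9621)/1.09=9.6363; Δ=(0.0000−21.9621)/(131.0055−67.3479)=-0.3450; B=V−Δ·S=41.4655
Node (2,2) S=179.4596: V=(p*·0.0000+(1−p*)·0.0000)/1.09=0.0000; Δ=(0.0000−0.0000)/(254.8326−131.0055)=0.0000; B=V−Δ·S=0.0000
Node (1,0) S=64.9700: V=(p*·9.6363+(1−p*)·34.5077)/1.09=19.7535; Δ=(9.6363−34.5077)/(92.2574−47.4281)=-0.5548; B=V−Δ·S=55.7989
Node (1,1) S=126.3800: V=(p*·0.0000+(1−p*)·9.6363)/1.09=4.2282; Δ=(0.0000−9.6363)/(179.4596−92.2574)=-0.1105; B=V−Δ·S=18.1939
Node (0,0) S=89.0000: V=(p*·4.2282+(1−p*)·19.7535)/1.09=10.6911; Δ=(4.2282−19.7535)/(126.3800−64.9700)=-0.2528; B=V−Δ·S=33.1916
Root portfolio cost Δ·89+B reproduces V0=10.6911.

(0,0): Delta=-0.2528 Bond=33.1916
(1,0): Delta=-0.5548 Bond=55.7989
(1,1): Delta=-0.1105 Bond=18.1939
(2,0): Delta=-1.0000 Bond=81.9358
(2,1): Delta=-0.3450 Bond=41.4655
(2,2): Delta=0.0000 Bond=0.0000
V0=10.6911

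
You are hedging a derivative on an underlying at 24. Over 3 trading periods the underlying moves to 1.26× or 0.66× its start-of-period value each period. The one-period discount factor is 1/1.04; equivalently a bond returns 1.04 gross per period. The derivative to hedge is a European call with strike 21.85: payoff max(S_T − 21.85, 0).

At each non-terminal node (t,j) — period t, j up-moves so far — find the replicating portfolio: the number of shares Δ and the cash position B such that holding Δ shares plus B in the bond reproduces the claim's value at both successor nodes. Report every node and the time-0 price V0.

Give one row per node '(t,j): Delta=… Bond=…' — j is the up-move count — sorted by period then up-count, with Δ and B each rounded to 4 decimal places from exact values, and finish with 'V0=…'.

Risk-neutral probability p* = (R−d)/(u−d) = (1.04−0.66)/(1.26−0.66) = 0.6333.
Terminal values V(3,·): V(3,0)=0.0000, V(3,1)=0.0000, V(3,2)=3.2976, V(3,3)=26.1590
(2,0): S=10.4544. Δ = (V_up−V_dn)/(S_up−S_dn) = (0.0000−0.0000)/(13.1725−6.8999) = 0.0000. V = [p*·0.0000 + (1−p*)·0.0000]/1.04 = 0.0000. B = V − Δ·S = 0.0000.
(2,1): S=19.9584. Δ = (V_up−V_dn)/(S_up−S_dn) = (3.2976−0.0000)/(25.1476−13.1725) = 0.2754. V = [p*·3.2976 + (1−p*)·0.0000]/1.04 = 2.0081. B = V − Δ·S = -3.4878.
(2,2): S=38.1024. Δ = (V_up−V_dn)/(S_up−S_dn) = (26.1590−3.2976)/(48.0090−25.1476) = 1.0000. V = [p*·26.1590 + (1−p*)·3.2976]/1.04 = 17.0928. B = V − Δ·S = -21.0096.
(1,0): S=15.8400. Δ = (V_up−V_dn)/(S_up−S_dn) = (2.0081−0.0000)/(19.9584−10.4544) = 0.2113. V = [p*·2.0081 + (1−p*)·0.0000]/1.04 = 1.2229. B = V − Δ·S = -2.1240.
(1,1): S=30.2400. Δ = (V_up−V_dn)/(S_up−S_dn) = (17.0928−2.0081)/(38.1024−19.9584) = 0.8314. V = [p*·17.0928 + (1−p*)·2.0081]/1.04 = 11.1171. B = V − Δ·S = -14.0240.
(0,0): S=24.0000. Δ = (V_up−V_dn)/(S_up−S_dn) = (11.1171−1.2229)/(30.2400−15.8400) = 0.6871. V = [p*·11.1171 + (1−p*)·1.2229]/1.04 = 7.2012. B = V − Δ·S = -9.2891.
Each (Δ,B) replicates both successor values, so the strategy is self-financing and V0 is arbitrage-free.

(0,0): Delta=0.6871 Bond=-9.2891
(1,0): Delta=0.2113 Bond=-2.1240
(1,1): Delta=0.8314 Bond=-14.0240
(2,0): Delta=0.0000 Bond=0.0000
(2,1): Delta=0.2754 Bond=-3.4878
(2,2): Delta=1.0000 Bond=-21.0096
V0=7.2012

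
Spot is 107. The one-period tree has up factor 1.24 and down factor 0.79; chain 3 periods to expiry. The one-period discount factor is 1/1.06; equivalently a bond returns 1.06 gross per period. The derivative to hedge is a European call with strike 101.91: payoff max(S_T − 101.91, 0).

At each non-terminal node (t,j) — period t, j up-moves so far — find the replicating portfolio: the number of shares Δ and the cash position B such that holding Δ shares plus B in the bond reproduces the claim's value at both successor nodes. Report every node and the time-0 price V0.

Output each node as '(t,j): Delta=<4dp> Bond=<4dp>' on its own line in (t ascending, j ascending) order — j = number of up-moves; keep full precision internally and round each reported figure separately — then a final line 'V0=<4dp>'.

(0,0): Delta=0.7416 Bond=-50.6590
(1,0): Delta=0.4176 Bond=-26.3083
(1,1): Delta=0.8793 Bond=-71.9586
(2,0): Delta=0.0000 Bond=0.0000
(2,1): Delta=0.5950 Bond=-46.4780
(2,2): Delta=1.0000 Bond=-96.1415
V0=28.6954

Under the risk-neutral measure, an up-move has probability p* = (R−d)/(u−d) = 0.6000 and values discount at R = 1.06.
At expiry t=3: V(3,0)=0.0000, V(3,1)=0.0000, V(3,2)=28.0633, V(3,3)=102.0988
  t=2,j=0: stock 66.7787 → up 82.8056 (V=0.0000), down 52.7552 (V=0.0000). Price 0.0000; hedge Δ=0.0000, bond B=0.0000.
  t=2,j=1: stock 104.8172 → up 129.9733 (V=28.0633), down 82.8056 (V=0.0000). Price 15.8849; hedge Δ=0.5950, bond B=-46.4780.
  t=2,j=2: stock 164.5232 → up 204.0088 (V=102.0988), down 129.9733 (V=28.0633). Price 68.3817; hedge Δ=1.0000, bond B=-96.1415.
  t=1,j=0: stock 84.5300 → up 104.8172 (V=15.8849), down 66.7787 (V=0.0000). Price 8.9915; hedge Δ=0.4176, bond B=-26.3083.
  t=1,j=1: stock 132.6800 → up 164.5232 (V=68.3817), down 104.8172 (V=15.8849). Price 44.7009; hedge Δ=0.8793, bond B=-71.9586.
  t=0,j=0: stock 107.0000 → up 132.6800 (V=44.7009), down 84.5300 (V=8.9915). Price 28.6954; hedge Δ=0.7416, bond B=-50.6590.
Each (Δ,B) replicates both successor values, so the strategy is self-financing and V0 is arbitrage-free.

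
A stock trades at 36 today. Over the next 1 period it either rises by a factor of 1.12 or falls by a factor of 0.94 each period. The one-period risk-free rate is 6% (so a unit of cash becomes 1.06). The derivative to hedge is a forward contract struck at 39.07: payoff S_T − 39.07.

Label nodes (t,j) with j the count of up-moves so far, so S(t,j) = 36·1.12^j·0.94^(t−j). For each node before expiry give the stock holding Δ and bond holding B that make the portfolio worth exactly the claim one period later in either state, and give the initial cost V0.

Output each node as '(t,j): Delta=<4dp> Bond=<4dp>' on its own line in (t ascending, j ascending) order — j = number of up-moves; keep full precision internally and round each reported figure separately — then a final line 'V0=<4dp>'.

(0,0): Delta=1.0000 Bond=-36.8585
V0=-0.8585

Risk-neutral probability p* = (R−d)/(u−d) = (1.06−0.94)/(1.12−0.94) = 0.6667.
Terminal values V(1,·): V(1,0)=-5.2300, V(1,1)=1.2500
Node (0,0) S=36.0000: V=(p*·1.2500+(1−p*)·-5.2300)/1.06=-0.8585; Δ=(1.2500−-5.2300)/(40.3200−33.8400)=1.0000; B=V−Δ·S=-36.8585
Check: Δ(0,0)·S0 + B(0,0) = -0.8585 = V0.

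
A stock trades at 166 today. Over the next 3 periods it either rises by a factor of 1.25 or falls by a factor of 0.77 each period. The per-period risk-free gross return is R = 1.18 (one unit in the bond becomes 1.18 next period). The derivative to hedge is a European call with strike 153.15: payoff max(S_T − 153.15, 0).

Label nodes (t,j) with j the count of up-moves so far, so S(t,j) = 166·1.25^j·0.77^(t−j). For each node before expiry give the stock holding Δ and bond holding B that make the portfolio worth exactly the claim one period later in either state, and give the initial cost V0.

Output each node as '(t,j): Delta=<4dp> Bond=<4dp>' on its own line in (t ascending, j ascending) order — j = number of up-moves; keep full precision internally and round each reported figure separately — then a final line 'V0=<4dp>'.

Under the risk-neutral measure, an up-move has probability p* = (R−d)/(u−d) = 0.8542 and values discount at R = 1.18.
At expiry t=3: V(3,0)=0.0000, V(3,1)=0.0000, V(3,2)=46.5687, V(3,3)=171.0687
(2,0): S=98.4214. Δ = (V_up−V_dn)/(S_up−S_dn) = (0.0000−0.0000)/(123.0267−75.7845) = 0.0000. V = [p*·0.0000 + (1−p*)·0.0000]/1.18 = 0.0000. B = V − Δ·S = 0.0000.
(2,1): S=159.7750. Δ = (V_up−V_dn)/(S_up−S_dn) = (46.5687−0.0000)/(199.7188−123.0268) = 0.6072. V = [p*·46.5687 + (1−p*)·0.0000]/1.18 = 33.7097. B = V − Δ·S = -63.3085.
(2,2): S=259.3750. Δ = (V_up−V_dn)/(S_up−S_dn) = (171.0687−46.5687)/(324.2188−199.7188) = 1.0000. V = [p*·171.0687 + (1−p*)·46.5687]/1.18 = 129.5869. B = V − Δ·S = -129.7881.
(1,0): S=127.8200. Δ = (V_up−V_dn)/(S_up−S_dn) = (33.7097−0.0000)/(159.7750−98.4214) = 0.5494. V = [p*·33.7097 + (1−p*)·0.0000]/1.18 = 24.4015. B = V − Δ·S = -45.8271.
(1,1): S=207.5000. Δ = (V_up−V_dn)/(S_up−S_dn) = (129.5869−33.7097)/(259.3750−159.7750) = 0.9626. V = [p*·129.5869 + (1−p*)·33.7097]/1.18 = 97.9702. B = V − Δ·S = -101.7739.
(0,0): S=166.0000. Δ = (V_up−V_dn)/(S_up−S_dn) = (97.9702−24.4015)/(207.5000−127.8200) = 0.9233. V = [p*·97.9702 + (1−p*)·24.4015]/1.18 = 73.9334. B = V − Δ·S = -79.3347.
Check: Δ(0,0)·S0 + B(0,0) = 73.9334 = V0.

(0,0): Delta=0.9233 Bond=-79.3347
(1,0): Delta=0.5494 Bond=-45.8271
(1,1): Delta=0.9626 Bond=-101.7739
(2,0): Delta=0.0000 Bond=0.0000
(2,1): Delta=0.6072 Bond=-63.3085
(2,2): Delta=1.0000 Bond=-129.7881
V0=73.9334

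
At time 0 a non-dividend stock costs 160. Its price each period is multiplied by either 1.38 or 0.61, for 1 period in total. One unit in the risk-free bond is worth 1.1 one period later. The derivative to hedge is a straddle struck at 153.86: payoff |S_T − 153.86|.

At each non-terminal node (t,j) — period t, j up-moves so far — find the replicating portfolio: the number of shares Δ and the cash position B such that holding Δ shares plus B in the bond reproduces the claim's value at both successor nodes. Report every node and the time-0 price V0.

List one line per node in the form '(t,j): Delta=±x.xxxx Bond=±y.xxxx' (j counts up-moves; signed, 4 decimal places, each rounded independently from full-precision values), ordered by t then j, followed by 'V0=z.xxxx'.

(0,0): Delta=0.0867 Bond=43.4538
V0=57.3240

Risk-neutral probability p* = (R−d)/(u−d) = (1.1−0.61)/(1.38−0.61) = 0.6364.
Terminal payoffs: V(1,0)=56.2600, V(1,1)=66.9400
(0,0): S=160.0000. Δ = (V_up−V_dn)/(S_up−S_dn) = (66.9400−56.2600)/(220.8000−97.6000) = 0.0867. V = [p*·66.9400 + (1−p*)·56.2600]/1.1 = 57.3240. B = V − Δ·S = 43.4538.
Check: Δ(0,0)·S0 + B(0,0) = 57.3240 = V0.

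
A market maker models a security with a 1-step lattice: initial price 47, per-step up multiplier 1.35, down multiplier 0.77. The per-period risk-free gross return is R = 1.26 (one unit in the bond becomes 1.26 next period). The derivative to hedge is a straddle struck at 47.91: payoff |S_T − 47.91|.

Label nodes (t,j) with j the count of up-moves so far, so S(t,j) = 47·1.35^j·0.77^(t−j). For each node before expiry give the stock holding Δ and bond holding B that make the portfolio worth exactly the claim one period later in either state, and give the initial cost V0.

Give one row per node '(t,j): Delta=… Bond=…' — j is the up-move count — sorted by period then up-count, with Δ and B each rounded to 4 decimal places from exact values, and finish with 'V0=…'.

Under the risk-neutral measure, an up-move has probability p* = (R−d)/(u−d) = 0.8448 and values discount at R = 1.26.
Terminal values V(1,·): V(1,0)=11.7200, V(1,1)=15.5400
Node (0,0) S=47.0000: V=(p*·15.5400+(1−p*)·11.7200)/1.26=11.8629; Δ=(15.5400−11.7200)/(63.4500−36.1900)=0.1401; B=V−Δ·S=5.2767
Check: Δ(0,0)·S0 + B(0,0) = 11.8629 = V0.

(0,0): Delta=0.1401 Bond=5.2767
V0=11.8629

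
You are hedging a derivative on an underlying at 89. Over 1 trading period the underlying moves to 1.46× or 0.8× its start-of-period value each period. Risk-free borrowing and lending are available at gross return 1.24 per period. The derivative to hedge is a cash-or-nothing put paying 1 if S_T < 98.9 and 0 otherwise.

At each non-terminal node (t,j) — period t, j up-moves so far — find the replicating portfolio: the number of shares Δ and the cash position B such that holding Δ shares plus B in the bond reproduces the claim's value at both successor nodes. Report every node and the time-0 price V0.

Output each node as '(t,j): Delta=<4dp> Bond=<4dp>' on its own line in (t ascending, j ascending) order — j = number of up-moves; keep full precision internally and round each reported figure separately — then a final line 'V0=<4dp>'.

The replicating-portfolio and risk-neutral prices coincide; use p* = (1.24−0.8)/(1.46−0.8) = 0.6667 for the latter.
Payoff layer (t=1): V(1,0)=1.0000, V(1,1)=0.0000
(0,0): S=89.0000. Δ = (V_up−V_dn)/(S_up−S_dn) = (0.0000−1.0000)/(129.9400−71.2000) = -0.0170. V = [p*·0.0000 + (1−p*)·1.0000]/1.24 = 0.2688. B = V − Δ·S = 1.7840.
Check: Δ(0,0)·S0 + B(0,0) = 0.2688 = V0.

(0,0): Delta=-0.0170 Bond=1.7840
V0=0.2688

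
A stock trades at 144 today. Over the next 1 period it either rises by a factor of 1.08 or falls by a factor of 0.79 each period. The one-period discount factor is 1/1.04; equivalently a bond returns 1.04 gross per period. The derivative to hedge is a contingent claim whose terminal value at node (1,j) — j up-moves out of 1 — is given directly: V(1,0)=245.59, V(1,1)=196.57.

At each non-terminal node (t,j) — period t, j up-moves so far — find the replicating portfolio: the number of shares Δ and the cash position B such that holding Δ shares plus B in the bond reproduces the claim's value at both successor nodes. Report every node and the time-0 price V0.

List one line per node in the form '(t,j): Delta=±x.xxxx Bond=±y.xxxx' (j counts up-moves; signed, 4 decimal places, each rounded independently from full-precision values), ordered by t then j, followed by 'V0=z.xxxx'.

No-arbitrage ⇒ martingale measure with p* = (R−d)/(u−d) = 0.8621.
Payoff layer (t=1): V(1,0)=245.5900, V(1,1)=196.5700
  t=0,j=0: stock 144.0000 → up 155.5200 (V=196.5700), down 113.7600 (V=245.5900). Price 195.5109; hedge Δ=-1.1739, bond B=364.5454.
Check: Δ(0,0)·S0 + B(0,0) = 195.5109 = V0.

(0,0): Delta=-1.1739 Bond=364.5454
V0=195.5109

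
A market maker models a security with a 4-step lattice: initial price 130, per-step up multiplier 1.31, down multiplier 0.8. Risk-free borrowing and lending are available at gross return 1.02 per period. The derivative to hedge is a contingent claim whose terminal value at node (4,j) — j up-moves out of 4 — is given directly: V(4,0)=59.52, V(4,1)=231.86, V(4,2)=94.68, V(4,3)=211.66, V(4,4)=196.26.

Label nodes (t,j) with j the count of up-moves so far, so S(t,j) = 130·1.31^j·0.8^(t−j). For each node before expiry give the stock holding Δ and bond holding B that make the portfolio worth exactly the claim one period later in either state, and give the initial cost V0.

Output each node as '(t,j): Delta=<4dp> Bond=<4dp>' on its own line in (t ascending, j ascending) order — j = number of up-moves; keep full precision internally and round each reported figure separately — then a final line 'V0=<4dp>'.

Since d<R<u, set p* = (R−d)/(u−d) = 0.4314; price each node as the discounted p*-expectation of its children.
Payoff layer (t=4): V(4,0)=59.5200, V(4,1)=231.8600, V(4,2)=94.6800, V(4,3)=211.6600, V(4,4)=196.2600
(3,0): S=66.5600. Δ = (V_up−V_dn)/(S_up−S_dn) = (231.8600−59.5200)/(87.1936−53.2480) = 5.0769. V = [p*·231.8600 + (1−p*)·59.5200]/1.02 = 131.2380. B = V − Δ·S = -206.6836.
(3,1): S=108.9920. Δ = (V_up−V_dn)/(S_up−S_dn) = (94.6800−231.8600)/(142.7795−87.1936) = -2.4679. V = [p*·94.6800 + (1−p*)·231.8600]/1.02 = 169.2983. B = V − Δ·S = 438.2787.
(3,2): S=178.4744. Δ = (V_up−V_dn)/(S_up−S_dn) = (211.6600−94.6800)/(233.8015−142.7795) = 1.2852. V = [p*·211.6600 + (1−p*)·94.6800]/1.02 = 142.2960. B = V − Δ·S = -87.0765.
(3,3): S=292.2518. Δ = (V_up−V_dn)/(S_up−S_dn) = (196.2600−211.6600)/(382.8499−233.8015) = -0.1033. V = [p*·196.2600 + (1−p*)·211.6600]/1.02 = 200.9969. B = V − Δ·S = 231.1930.
(2,0): S=83.2000. Δ = (V_up−V_dn)/(S_up−S_dn) = (169.2983−131.2380)/(108.9920−66.5600) = 0.8970. V = [p*·169.2983 + (1−p*)·131.2380]/1.02 = 144.7610. B = V − Δ·S = 70.1328.
(2,1): S=136.2400. Δ = (V_up−V_dn)/(S_up−S_dn) = (142.2960−169.2983)/(178.4744−108.9920) = -0.3886. V = [p*·142.2960 + (1−p*)·169.2983]/1.02 = 154.5591. B = V − Δ·S = 207.5048.
(2,2): S=223.0930. Δ = (V_up−V_dn)/(S_up−S_dn) = (200.9969−142.2960)/(292.2518−178.4744) = 0.5159. V = [p*·200.9969 + (1−p*)·142.2960]/1.02 = 164.3314. B = V − Δ·S = 49.2316.
(1,0): S=104.0000. Δ = (V_up−V_dn)/(S_up−S_dn) = (154.5591−144.7610)/(136.2400−83.2000) = 0.1847. V = [p*·154.5591 + (1−p*)·144.7610]/1.02 = 146.0663. B = V − Δ·S = 126.8542.
(1,1): S=170.3000. Δ = (V_up−V_dn)/(S_up−S_dn) = (164.3314−154.5591)/(223.0930−136.2400) = 0.1125. V = [p*·164.3314 + (1−p*)·154.5591]/1.02 = 155.6614. B = V − Δ·S = 136.5001.
(0,0): S=130.0000. Δ = (V_up−V_dn)/(S_up−S_dn) = (155.6614−146.0663)/(170.3000−104.0000) = 0.1447. V = [p*·155.6614 + (1−p*)·146.0663]/1.02 = 147.2601. B = V − Δ·S = 128.4463.
Root portfolio cost Δ·130+B reproduces V0=147.2601.

(0,0): Delta=0.1447 Bond=128.4463
(1,0): Delta=0.1847 Bond=126.8542
(1,1): Delta=0.1125 Bond=136.5001
(2,0): Delta=0.8970 Bond=70.1328
(2,1): Delta=-0.3886 Bond=207.5048
(2,2): Delta=0.5159 Bond=49.2316
(3,0): Delta=5.0769 Bond=-206.6836
(3,1): Delta=-2.4679 Bond=438.2787
(3,2): Delta=1.2852 Bond=-87.0765
(3,3): Delta=-0.1033 Bond=231.1930
V0=147.2601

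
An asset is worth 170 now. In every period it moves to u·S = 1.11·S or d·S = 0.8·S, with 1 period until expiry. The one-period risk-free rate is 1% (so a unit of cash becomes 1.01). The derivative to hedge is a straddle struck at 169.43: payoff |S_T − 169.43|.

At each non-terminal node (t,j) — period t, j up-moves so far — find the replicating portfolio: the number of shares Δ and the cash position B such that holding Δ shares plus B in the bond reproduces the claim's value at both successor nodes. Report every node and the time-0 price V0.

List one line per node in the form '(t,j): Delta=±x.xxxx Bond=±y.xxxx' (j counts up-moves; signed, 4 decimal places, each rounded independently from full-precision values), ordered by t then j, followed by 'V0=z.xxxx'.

The replicating-portfolio and risk-neutral prices coincide; use p* = (1.01−0.8)/(1.11−0.8) = 0.6774 for the latter.
Terminal values V(1,·): V(1,0)=33.4300, V(1,1)=19.2700
  t=0,j=0: stock 170.0000 → up 188.7000 (V=19.2700), down 136.0000 (V=33.4300). Price 23.6017; hedge Δ=-0.2687, bond B=69.2791.
The time-0 hedge costs 23.6017, which is the no-arbitrage price.

(0,0): Delta=-0.2687 Bond=69.2791
V0=23.6017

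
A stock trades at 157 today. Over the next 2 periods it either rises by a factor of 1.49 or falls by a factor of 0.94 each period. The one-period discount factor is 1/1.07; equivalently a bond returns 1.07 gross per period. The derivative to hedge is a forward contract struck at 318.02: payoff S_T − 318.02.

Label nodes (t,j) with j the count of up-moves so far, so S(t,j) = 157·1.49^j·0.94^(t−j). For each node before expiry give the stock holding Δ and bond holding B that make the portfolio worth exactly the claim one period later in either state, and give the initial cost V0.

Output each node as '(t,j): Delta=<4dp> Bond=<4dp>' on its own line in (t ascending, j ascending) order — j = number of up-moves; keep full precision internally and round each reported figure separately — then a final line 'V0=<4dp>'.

(0,0): Delta=1.0000 Bond=-277.7710
(1,0): Delta=1.0000 Bond=-297.2150
(1,1): Delta=1.0000 Bond=-297.2150
V0=-120.7710

The replicating-portfolio and risk-neutral prices coincide; use p* = (1.07−0.94)/(1.49−0.94) = 0.2364 for the latter.
Terminal payoffs: V(2,0)=-179.2948, V(2,1)=-98.1258, V(2,2)=30.5357
  t=1,j=0: stock 147.5800 → up 219.8942 (V=-98.1258), down 138.7252 (V=-179.2948). Price -149.6350; hedge Δ=1.0000, bond B=-297.2150.
  t=1,j=1: stock 233.9300 → up 348.5557 (V=30.5357), down 219.8942 (V=-98.1258). Price -63.2850; hedge Δ=1.0000, bond B=-297.2150.
  t=0,j=0: stock 157.0000 → up 233.9300 (V=-63.2850), down 147.5800 (V=-149.6350). Price -120.7710; hedge Δ=1.0000, bond B=-277.7710.
Root portfolio cost Δ·157+B reproduces V0=-120.7710.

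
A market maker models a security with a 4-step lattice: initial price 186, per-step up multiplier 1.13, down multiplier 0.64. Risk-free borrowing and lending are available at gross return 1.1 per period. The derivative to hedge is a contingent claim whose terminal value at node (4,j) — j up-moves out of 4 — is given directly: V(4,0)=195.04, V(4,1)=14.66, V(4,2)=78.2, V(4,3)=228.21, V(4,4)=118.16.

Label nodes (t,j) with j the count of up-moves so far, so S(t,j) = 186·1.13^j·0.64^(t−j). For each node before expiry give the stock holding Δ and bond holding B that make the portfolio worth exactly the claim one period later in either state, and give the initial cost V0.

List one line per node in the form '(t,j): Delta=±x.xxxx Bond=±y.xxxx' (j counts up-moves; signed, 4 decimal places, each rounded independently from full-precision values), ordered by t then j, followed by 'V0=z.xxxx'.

Risk-neutral probability p* = (R−d)/(u−d) = (1.1−0.64)/(1.13−0.64) = 0.9388.
Payoff layer (t=4): V(4,0)=195.0400, V(4,1)=14.6600, V(4,2)=78.2000, V(4,3)=228.2100, V(4,4)=118.1600
(3,0): S=48.7588. Δ = (V_up−V_dn)/(S_up−S_dn) = (14.6600−195.0400)/(55.0974−31.2056) = -7.5499. V = [p*·14.6600 + (1−p*)·195.0400]/1.1 = 23.3670. B = V − Δ·S = 391.4894.
(3,1): S=86.0897. Δ = (V_up−V_dn)/(S_up−S_dn) = (78.2000−14.6600)/(97.2814−55.0974) = 1.5063. V = [p*·78.2000 + (1−p*)·14.6600]/1.1 = 67.5544. B = V − Δ·S = -62.1191.
(3,2): S=152.0022. Δ = (V_up−V_dn)/(S_up−S_dn) = (228.2100−78.2000)/(171.7625−97.2814) = 2.0141. V = [p*·228.2100 + (1−p*)·78.2000]/1.1 = 199.1143. B = V − Δ·S = -107.0286.
(3,3): S=268.3788. Δ = (V_up−V_dn)/(S_up−S_dn) = (118.1600−228.2100)/(303.2681−171.7625) = -0.8368. V = [p*·118.1600 + (1−p*)·228.2100]/1.1 = 113.5434. B = V − Δ·S = 338.1353.
(2,0): S=76.1856. Δ = (V_up−V_dn)/(S_up−S_dn) = (67.5544−23.3670)/(86.0897−48.7588) = 1.1837. V = [p*·67.5544 + (1−p*)·23.3670]/1.1 = 58.9536. B = V − Δ·S = -31.2247.
(2,1): S=134.5152. Δ = (V_up−V_dn)/(S_up−S_dn) = (199.1143−67.5544)/(152.0022−86.0897) = 1.9960. V = [p*·199.1143 + (1−p*)·67.5544]/1.1 = 173.6905. B = V − Δ·S = -94.7991.
(2,2): S=237.5034. Δ = (V_up−V_dn)/(S_up−S_dn) = (113.5434−199.1143)/(268.3788−152.0022) = -0.7353. V = [p*·113.5434 + (1−p*)·199.1143]/1.1 = 107.9840. B = V − Δ·S = 282.6185.
(1,0): S=119.0400. Δ = (V_up−V_dn)/(S_up−S_dn) = (173.6905−58.9536)/(134.5152−76.1856) = 1.9670. V = [p*·173.6905 + (1−p*)·58.9536]/1.1 = 151.5144. B = V − Δ·S = -82.6425.
(1,1): S=210.1800. Δ = (V_up−V_dn)/(S_up−S_dn) = (107.9840−173.6905)/(237.5034−134.5152) = -0.6380. V = [p*·107.9840 + (1−p*)·173.6905]/1.1 = 101.8244. B = V − Δ·S = 235.9193.
(0,0): S=186.0000. Δ = (V_up−V_dn)/(S_up−S_dn) = (101.8244−151.5144)/(210.1800−119.0400) = -0.5452. V = [p*·101.8244 + (1−p*)·151.5144]/1.1 = 95.3334. B = V − Δ·S = 196.7414.
Root portfolio cost Δ·186+B reproduces V0=95.3334.

(0,0): Delta=-0.5452 Bond=196.7414
(1,0): Delta=1.9670 Bond=-82.6425
(1,1): Delta=-0.6380 Bond=235.9193
(2,0): Delta=1.1837 Bond=-31.2247
(2,1): Delta=1.9960 Bond=-94.7991
(2,2): Delta=-0.7353 Bond=282.6185
(3,0): Delta=-7.5499 Bond=391.4894
(3,1): Delta=1.5063 Bond=-62.1191
(3,2): Delta=2.0141 Bond=-107.0286
(3,3): Delta=-0.8368 Bond=338.1353
V0=95.3334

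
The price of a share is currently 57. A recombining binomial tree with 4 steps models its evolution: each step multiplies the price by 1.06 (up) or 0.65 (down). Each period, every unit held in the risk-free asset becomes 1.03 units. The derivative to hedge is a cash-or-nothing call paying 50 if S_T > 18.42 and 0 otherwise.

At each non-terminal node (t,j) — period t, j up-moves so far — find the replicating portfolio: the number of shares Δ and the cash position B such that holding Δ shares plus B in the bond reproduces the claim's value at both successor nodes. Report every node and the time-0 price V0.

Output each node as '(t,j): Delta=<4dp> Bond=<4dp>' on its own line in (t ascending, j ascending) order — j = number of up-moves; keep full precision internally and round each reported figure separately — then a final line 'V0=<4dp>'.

Risk-neutral probability p* = (R−d)/(u−d) = (1.03−0.65)/(1.06−0.65) = 0.9268.
Payoff layer (t=4): V(4,0)=0.0000, V(4,1)=0.0000, V(4,2)=50.0000, V(4,3)=50.0000, V(4,4)=50.0000
  t=3,j=0: stock 15.6536 → up 16.5928 (V=0.0000), down 10.1749 (V=0.0000). Price 0.0000; hedge Δ=0.0000, bond B=0.0000.
  t=3,j=1: stock 25.5275 → up 27.0591 (V=50.0000), down 16.5928 (V=0.0000). Price 44.9917; hedge Δ=4.7773, bond B=-76.9595.
  t=3,j=2: stock 41.6294 → up 44.1271 (V=50.0000), down 27.0591 (V=50.0000). Price 48.5437; hedge Δ=0.0000, bond B=48.5437.
  t=3,j=3: stock 67.8879 → up 71.9612 (V=50.0000), down 44.1271 (V=50.0000). Price 48.5437; hedge Δ=0.0000, bond B=48.5437.
  t=2,j=0: stock 24.0825 → up 25.5275 (V=44.9917), down 15.6536 (V=0.0000). Price 40.4851; hedge Δ=4.5567, bond B=-69.2508.
  t=2,j=1: stock 39.2730 → up 41.6294 (V=48.5437), down 25.5275 (V=44.9917). Price 46.8775; hedge Δ=0.2206, bond B=38.2141.
  t=2,j=2: stock 64.0452 → up 67.8879 (V=48.5437), down 41.6294 (V=48.5437). Price 47.1298; hedge Δ=0.0000, bond B=47.1298.
  t=1,j=0: stock 37.0500 → up 39.2730 (V=46.8775), down 24.0825 (V=40.4851). Price 45.0580; hedge Δ=0.4208, bond B=29.4668.
  t=1,j=1: stock 60.4200 → up 64.0452 (V=47.1298), down 39.2730 (V=46.8775). Price 45.7392; hedge Δ=0.0102, bond B=45.1237.
  t=0,j=0: stock 57.0000 → up 60.4200 (V=45.7392), down 37.0500 (V=45.0580). Price 44.3586; hedge Δ=0.0291, bond B=42.6972.
Each (Δ,B) replicates both successor values, so the strategy is self-financing and V0 is arbitrage-free.

(0,0): Delta=0.0291 Bond=42.6972
(1,0): Delta=0.4208 Bond=29.4668
(1,1): Delta=0.0102 Bond=45.1237
(2,0): Delta=4.5567 Bond=-69.2508
(2,1): Delta=0.2206 Bond=38.2141
(2,2): Delta=0.0000 Bond=47.1298
(3,0): Delta=0.0000 Bond=0.0000
(3,1): Delta=4.7773 Bond=-76.9595
(3,2): Delta=0.0000 Bond=48.5437
(3,3): Delta=0.0000 Bond=48.5437
V0=44.3586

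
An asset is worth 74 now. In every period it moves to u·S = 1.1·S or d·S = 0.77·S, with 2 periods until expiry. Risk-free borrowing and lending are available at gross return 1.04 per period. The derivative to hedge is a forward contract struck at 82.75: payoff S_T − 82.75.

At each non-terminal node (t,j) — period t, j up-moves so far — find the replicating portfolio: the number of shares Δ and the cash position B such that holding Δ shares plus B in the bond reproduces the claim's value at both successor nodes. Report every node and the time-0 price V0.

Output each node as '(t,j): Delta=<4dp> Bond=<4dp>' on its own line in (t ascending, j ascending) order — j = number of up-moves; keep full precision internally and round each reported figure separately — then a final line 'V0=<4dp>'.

No-arbitrage ⇒ martingale measure with p* = (R−d)/(u−d) = 0.8182.
At expiry t=2: V(2,0)=-38.8754, V(2,1)=-20.0720, V(2,2)=6.7900
Node (1,0) S=56.9800: V=(p*·-20.0720+(1−p*)·-38.8754)/1.04=-22.5873; Δ=(-20.0720−-38.8754)/(62.6780−43.8746)=1.0000; B=V−Δ·S=-79.5673
Node (1,1) S=81.4000: V=(p*·6.7900+(1−p*)·-20.0720)/1.04=1.8327; Δ=(6.7900−-20.0720)/(89.5400−62.6780)=1.0000; B=V−Δ·S=-79.5673
Node (0,0) S=74.0000: V=(p*·1.8327+(1−p*)·-22.5873)/1.04=-2.5070; Δ=(1.8327−-22.5873)/(81.4000−56.9800)=1.0000; B=V−Δ·S=-76.5070
Check: Δ(0,0)·S0 + B(0,0) = -2.5070 = V0.

(0,0): Delta=1.0000 Bond=-76.5070
(1,0): Delta=1.0000 Bond=-79.5673
(1,1): Delta=1.0000 Bond=-79.5673
V0=-2.5070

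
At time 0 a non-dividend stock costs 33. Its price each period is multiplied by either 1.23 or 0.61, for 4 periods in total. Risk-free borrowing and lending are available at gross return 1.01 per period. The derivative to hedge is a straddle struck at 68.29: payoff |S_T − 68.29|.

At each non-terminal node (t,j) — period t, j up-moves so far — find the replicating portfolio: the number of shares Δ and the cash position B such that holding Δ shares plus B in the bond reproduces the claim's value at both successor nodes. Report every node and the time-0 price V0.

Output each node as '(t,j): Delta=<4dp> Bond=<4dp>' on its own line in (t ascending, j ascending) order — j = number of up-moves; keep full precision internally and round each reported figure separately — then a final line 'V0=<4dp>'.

(0,0): Delta=-0.8155 Bond=61.9476
(1,0): Delta=-1.0000 Bond=66.2816
(1,1): Delta=-0.7651 Bond=60.5241
(2,0): Delta=-1.0000 Bond=66.9444
(2,1): Delta=-1.0000 Bond=66.9444
(2,2): Delta=-0.7011 Bond=57.9310
(3,0): Delta=-1.0000 Bond=67.6139
(3,1): Delta=-1.0000 Bond=67.6139
(3,2): Delta=-1.0000 Bond=67.6139
(3,3): Delta=-0.6195 Bond=53.5034
V0=35.0370

No-arbitrage ⇒ martingale measure with p* = (R−d)/(u−d) = 0.6452.
At expiry t=4: V(4,0)=63.7209, V(4,1)=59.0768, V(4,2)=49.7126, V(4,3)=30.8307, V(4,4)=7.2426
Node (3,0) S=7.4904: V=(p*·59.0768+(1−p*)·63.7209)/1.01=60.1235; Δ=(59.0768−63.7209)/(9.2132−4.5691)=-1.0000; B=V−Δ·S=67.6139
Node (3,1) S=15.1035: V=(p*·49.7126+(1−p*)·59.0768)/1.01=52.5103; Δ=(49.7126−59.0768)/(18.5774−9.2132)=-1.0000; B=V−Δ·S=67.6139
Node (3,2) S=30.4547: V=(p*·30.8307+(1−p*)·49.7126)/1.01=37.1592; Δ=(30.8307−49.7126)/(37.4593−18.5774)=-1.0000; B=V−Δ·S=67.6139
Node (3,3) S=61.4086: V=(p*·7.2426+(1−p*)·30.8307)/1.01=15.4580; Δ=(7.2426−30.8307)/(75.5326−37.4593)=-0.6195; B=V−Δ·S=53.5034
Node (2,0) S=12.2793: V=(p*·52.5103+(1−p*)·60.1235)/1.01=54.6651; Δ=(52.5103−60.1235)/(15.1035−7.4904)=-1.0000; B=V−Δ·S=66.9444
Node (2,1) S=24.7599: V=(p*·37.1592+(1−p*)·52.5103)/1.01=42.1845; Δ=(37.1592−52.5103)/(30.4547−15.1035)=-1.0000; B=V−Δ·S=66.9444
Node (2,2) S=49.9257: V=(p*·15.4580+(1−p*)·37.1592)/1.01=22.9291; Δ=(15.4580−37.1592)/(61.4086−30.4547)=-0.7011; B=V−Δ·S=57.9310
Node (1,0) S=20.1300: V=(p*·42.1845+(1−p*)·54.6651)/1.01=46.1516; Δ=(42.1845−54.6651)/(24.7599−12.2793)=-1.0000; B=V−Δ·S=66.2816
Node (1,1) S=40.5900: V=(p*·22.9291+(1−p*)·42.1845)/1.01=29.4670; Δ=(22.9291−42.1845)/(49.9257−24.7599)=-0.7651; B=V−Δ·S=60.5241
Node (0,0) S=33.0000: V=(p*·29.4670+(1−p*)·46.1516)/1.01=35.0370; Δ=(29.4670−46.1516)/(40.5900−20.1300)=-0.8155; B=V−Δ·S=61.9476
Each (Δ,B) replicates both successor values, so the strategy is self-financing and V0 is arbitrage-free.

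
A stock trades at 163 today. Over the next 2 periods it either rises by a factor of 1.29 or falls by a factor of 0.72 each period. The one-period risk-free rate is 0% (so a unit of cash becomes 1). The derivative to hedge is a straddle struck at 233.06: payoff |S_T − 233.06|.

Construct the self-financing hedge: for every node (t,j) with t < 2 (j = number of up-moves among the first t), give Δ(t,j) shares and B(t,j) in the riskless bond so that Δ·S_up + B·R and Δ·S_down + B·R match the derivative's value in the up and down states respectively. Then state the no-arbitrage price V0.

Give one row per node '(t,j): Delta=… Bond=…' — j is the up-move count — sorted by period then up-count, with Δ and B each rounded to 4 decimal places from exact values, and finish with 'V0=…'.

(0,0): Delta=-0.5962 Bond=185.6684
(1,0): Delta=-1.0000 Bond=233.0600
(1,1): Delta=-0.3628 Bond=136.5843
V0=88.4901

Since d<R<u, set p* = (R−d)/(u−d) = 0.4912; price each node as the discounted p*-expectation of its children.
Terminal payoffs: V(2,0)=148.5608, V(2,1)=81.6656, V(2,2)=38.1883
(1,0): S=117.3600. Δ = (V_up−V_dn)/(S_up−S_dn) = (81.6656−148.5608)/(151.3944−84.4992) = -1.0000. V = [p*·81.6656 + (1−p*)·148.5608]/1 = 115.7000. B = V − Δ·S = 233.0600.
(1,1): S=210.2700. Δ = (V_up−V_dn)/(S_up−S_dn) = (38.1883−81.6656)/(271.2483−151.3944) = -0.3628. V = [p*·38.1883 + (1−p*)·81.6656]/1 = 60.3083. B = V − Δ·S = 136.5843.
(0,0): S=163.0000. Δ = (V_up−V_dn)/(S_up−S_dn) = (60.3083−115.7000)/(210.2700−117.3600) = -0.5962. V = [p*·60.3083 + (1−p*)·115.7000]/1 = 88.4901. B = V − Δ·S = 185.6684.
Check: Δ(0,0)·S0 + B(0,0) = 88.4901 = V0.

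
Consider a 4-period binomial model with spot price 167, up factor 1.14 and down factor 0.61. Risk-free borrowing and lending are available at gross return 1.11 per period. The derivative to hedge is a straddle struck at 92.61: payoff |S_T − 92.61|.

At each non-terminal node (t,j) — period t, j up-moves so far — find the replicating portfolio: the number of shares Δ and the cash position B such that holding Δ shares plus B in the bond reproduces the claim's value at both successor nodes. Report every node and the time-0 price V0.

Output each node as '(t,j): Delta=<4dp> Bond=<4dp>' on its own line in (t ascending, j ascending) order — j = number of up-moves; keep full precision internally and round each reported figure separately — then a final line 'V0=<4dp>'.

(0,0): Delta=0.9647 Bond=-54.8007
(1,0): Delta=0.5604 Bond=-19.6384
(1,1): Delta=0.9777 Bond=-63.3002
(2,0): Delta=-1.0000 Bond=75.1644
(2,1): Delta=0.6105 Bond=-27.6163
(2,2): Delta=0.9895 Bond=-72.8220
(3,0): Delta=-1.0000 Bond=83.4324
(3,1): Delta=-1.0000 Bond=83.4324
(3,2): Delta=0.6622 Bond=-37.4993
(3,3): Delta=1.0000 Bond=-83.4324
V0=106.3076

Risk-neutral probability p* = (R−d)/(u−d) = (1.11−0.61)/(1.14−0.61) = 0.9434.
At expiry t=4: V(4,0)=69.4874, V(4,1)=49.3974, V(4,2)=11.8519, V(4,3)=58.3149, V(4,4)=189.4463
(3,0): S=37.9058. Δ = (V_up−V_dn)/(S_up−S_dn) = (49.3974−69.4874)/(43.2126−23.1226) = -1.0000. V = [p*·49.3974 + (1−p*)·69.4874]/1.11 = 45.5266. B = V − Δ·S = 83.4324.
(3,1): S=70.8404. Δ = (V_up−V_dn)/(S_up−S_dn) = (11.8519−49.3974)/(80.7581−43.2126) = -1.0000. V = [p*·11.8519 + (1−p*)·49.3974]/1.11 = 12.5920. B = V − Δ·S = 83.4324.
(3,2): S=132.3903. Δ = (V_up−V_dn)/(S_up−S_dn) = (58.3149−11.8519)/(150.9249−80.7581) = 0.6622. V = [p*·58.3149 + (1−p*)·11.8519]/1.11 = 50.1666. B = V − Δ·S = -37.4993.
(3,3): S=247.4178. Δ = (V_up−V_dn)/(S_up−S_dn) = (189.4463−58.3149)/(282.0563−150.9249) = 1.0000. V = [p*·189.4463 + (1−p*)·58.3149]/1.11 = 163.9854. B = V − Δ·S = -83.4324.
(2,0): S=62.1407. Δ = (V_up−V_dn)/(S_up−S_dn) = (12.5920−45.5266)/(70.8404−37.9058) = -1.0000. V = [p*·12.5920 + (1−p*)·45.5266]/1.11 = 13.0237. B = V − Δ·S = 75.1644.
(2,1): S=116.1318. Δ = (V_up−V_dn)/(S_up−S_dn) = (50.1666−12.5920)/(132.3903−70.8404) = 0.6105. V = [p*·50.1666 + (1−p*)·12.5920]/1.11 = 43.2790. B = V − Δ·S = -27.6163.
(2,2): S=217.0332. Δ = (V_up−V_dn)/(S_up−S_dn) = (163.9854−50.1666)/(247.4178−132.3903) = 0.9895. V = [p*·163.9854 + (1−p*)·50.1666]/1.11 = 141.9305. B = V − Δ·S = -72.8220.
(1,0): S=101.8700. Δ = (V_up−V_dn)/(S_up−S_dn) = (43.2790−13.0237)/(116.1318−62.1407) = 0.5604. V = [p*·43.2790 + (1−p*)·13.0237]/1.11 = 37.4473. B = V − Δ·S = -19.6384.
(1,1): S=190.3800. Δ = (V_up−V_dn)/(S_up−S_dn) = (141.9305−43.2790)/(217.0332−116.1318) = 0.9777. V = [p*·141.9305 + (1−p*)·43.2790]/1.11 = 122.8346. B = V − Δ·S = -63.3002.
(0,0): S=167.0000. Δ = (V_up−V_dn)/(S_up−S_dn) = (122.8346−37.4473)/(190.3800−101.8700) = 0.9647. V = [p*·122.8346 + (1−p*)·37.4473]/1.11 = 106.3076. B = V − Δ·S = -54.8007.
The time-0 hedge costs 106.3076, which is the no-arbitrage price.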